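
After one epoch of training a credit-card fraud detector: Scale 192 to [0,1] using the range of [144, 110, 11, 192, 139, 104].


min=11, max=192
(192-11)/(192-11) = 181/181 = 1.0

1.0


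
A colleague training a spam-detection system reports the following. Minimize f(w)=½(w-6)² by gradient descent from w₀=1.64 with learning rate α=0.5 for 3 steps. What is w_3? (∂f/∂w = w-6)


step 1: grad = 1.64-6 = -4.36; w = 1.64 - 0.5·(-4.36) = 3.82
step 2: grad = 3.82-6 = -2.18; w = 3.82 - 0.5·(-2.18) = 4.91
step 3: grad = 4.91-6 = -1.09; w = 4.91 - 0.5·(-1.09) = 5.455

5.455


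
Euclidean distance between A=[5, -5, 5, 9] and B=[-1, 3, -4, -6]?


d = √((5+ 1)² + (-5-3)² + (5+ 4)² + (9+ 6)²)
  = √(36 + 64 + 81 + 225)
  = √406 = 20.1494

20.1494


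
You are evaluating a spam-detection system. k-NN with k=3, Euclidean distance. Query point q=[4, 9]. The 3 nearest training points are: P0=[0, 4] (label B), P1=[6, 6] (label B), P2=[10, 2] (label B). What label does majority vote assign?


d(q,P0) = 6.4031  (label B)
d(q,P1) = 3.6056  (label B)
d(q,P2) = 9.2195  (label B)
Votes: A=0, B=3
Majority → B

B


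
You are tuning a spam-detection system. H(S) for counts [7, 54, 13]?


Probabilities: [7/74, 54/74, 13/74] ≈ [0.0946, 0.7297, 0.1757]
H = -((7/74)·log₂(7/74) + (54/74)·log₂(54/74) + (13/74)·log₂(13/74))
  = 1.0943 bits

1.0943 bits


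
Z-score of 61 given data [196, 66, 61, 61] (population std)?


μ = 96, σ = 57.7711
z = (61 - 96)/57.7711 = -0.6058

-0.6058


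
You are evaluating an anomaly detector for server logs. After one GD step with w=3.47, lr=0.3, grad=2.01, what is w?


w_new = w - α·∇
= 3.47 - 0.3·2.01
= 3.47 - 0.603
= 2.867

2.867


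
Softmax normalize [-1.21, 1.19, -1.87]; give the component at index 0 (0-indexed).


Exponentials: e^-1.21=0.2982, e^1.19=3.2871, e^-1.87=0.1541
Sum = 3.7394
Softmax = [0.0797, 0.879, 0.0412]
p[0] = 0.2982/3.7394 = 0.0797

0.0797


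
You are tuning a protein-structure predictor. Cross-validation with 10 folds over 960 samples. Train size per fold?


Fold size = 960/10 = 96
Training per fold = 960 - 96 = 864

864


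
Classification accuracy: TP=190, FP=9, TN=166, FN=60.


Accuracy = (TP+TN)/(TP+TN+FP+FN)
= (190+166)/(425)
= 356/425 = 83.76%

83.76%


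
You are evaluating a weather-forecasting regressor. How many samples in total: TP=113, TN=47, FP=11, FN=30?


Total = TP + TN + FP + FN
= 113 + 47 + 11 + 30
= 201
(Predicted positive: 124, predicted negative: 77)

201


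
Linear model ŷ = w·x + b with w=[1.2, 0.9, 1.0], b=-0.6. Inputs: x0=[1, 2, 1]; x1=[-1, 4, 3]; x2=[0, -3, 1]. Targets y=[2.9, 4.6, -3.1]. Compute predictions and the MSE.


ŷ0 = (1.2)·(1) + (0.9)·(2) + (1.0)·(1) - 0.6 = 3.4
ŷ1 = (1.2)·(-1) + (0.9)·(4) + (1.0)·(3) - 0.6 = 4.8
ŷ2 = (1.2)·(0) + (0.9)·(-3) + (1.0)·(1) - 0.6 = -2.3
errors² = [0.25, 0.04, 0.64]
MSE = 0.9300/3 = 0.31

0.31


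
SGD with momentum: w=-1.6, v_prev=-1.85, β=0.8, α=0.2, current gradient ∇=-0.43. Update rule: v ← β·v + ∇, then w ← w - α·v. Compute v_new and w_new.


v_new = 0.8·-1.85 - 0.43 = -1.48 - 0.43 = -1.91
w_new = -1.6 - 0.2·-1.91 = -1.6 + 0.382 = -1.218

v_new=-1.91, w_new=-1.218


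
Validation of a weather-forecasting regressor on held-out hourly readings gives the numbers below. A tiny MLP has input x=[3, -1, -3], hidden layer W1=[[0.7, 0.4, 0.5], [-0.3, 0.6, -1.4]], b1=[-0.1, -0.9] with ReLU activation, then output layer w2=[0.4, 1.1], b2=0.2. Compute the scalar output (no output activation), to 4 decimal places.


z1[0] = (0.7)·(3) + (0.4)·(-1) + (0.5)·(-3) - 0.1 = 0.1
z1[1] = (-0.3)·(3) + (0.6)·(-1) + (-1.4)·(-3) - 0.9 = 1.8
h = ReLU(z1) = [0.1, 1.8]
output = (0.4)·(0.1) + (1.1)·(1.8) + 0.2 = 2.22

2.22


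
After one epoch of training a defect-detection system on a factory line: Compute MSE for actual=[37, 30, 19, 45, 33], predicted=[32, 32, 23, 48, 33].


Squared errors: (37-32)²=25, (30-32)²=4, (19-23)²=16, (45-48)²=9, (33-33)²=0
Sum = 54
MSE = 54/5 = 54/5

54/5


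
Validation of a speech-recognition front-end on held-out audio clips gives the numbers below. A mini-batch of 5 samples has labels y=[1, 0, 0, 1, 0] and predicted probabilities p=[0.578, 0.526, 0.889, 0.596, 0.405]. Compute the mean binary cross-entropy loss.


L[0] = -ln(0.578) = 0.5482
L[1] = -ln(1-0.526) = -ln(0.474) = 0.7465
L[2] = -ln(1-0.889) = -ln(0.111) = 2.1982
L[3] = -ln(0.596) = 0.5175
L[4] = -ln(1-0.405) = -ln(0.595) = 0.5192
mean = (0.5482 + 0.7465 + 2.1982 + 0.5175 + 0.5192)/5 = 0.9059

0.9059


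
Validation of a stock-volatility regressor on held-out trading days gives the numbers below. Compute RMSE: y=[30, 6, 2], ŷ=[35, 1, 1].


MSE = 51/3 = 17
RMSE = √(51/3) = 4.1231

4.1231


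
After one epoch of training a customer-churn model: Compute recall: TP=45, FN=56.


Recall = TP/(TP+FN)
= 45/(45+56)
= 45/101 = 44.55%

44.55%


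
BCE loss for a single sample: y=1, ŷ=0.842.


BCE = -[y·ln(p) + (1-y)·ln(1-p)]
= -1·ln(0.842) - 0
= -ln(0.842) = 0.172

0.172


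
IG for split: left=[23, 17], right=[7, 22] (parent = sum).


Parent = [30, 39], H_parent = 0.9877
H_left = 0.9837 (n=40), H_right = 0.7973 (n=29)
H_children = (40/69)·0.9837 + (29/69)·0.7973 = 0.9054
IG = 0.9877 - 0.9054 = 0.0823

0.0823


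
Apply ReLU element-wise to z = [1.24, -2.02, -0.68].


ReLU(1.24) = max(0, 1.24) = 1.24
ReLU(-2.02) = max(0, -2.02) = 0.0
ReLU(-0.68) = max(0, -0.68) = 0.0
result = [1.24, 0.0, 0.0]

[1.24, 0.0, 0.0]


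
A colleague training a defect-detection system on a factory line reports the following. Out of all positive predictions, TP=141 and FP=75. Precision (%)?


Precision = TP/(TP+FP)
= 141/(141+75)
= 141/216 = 65.28%

65.28%


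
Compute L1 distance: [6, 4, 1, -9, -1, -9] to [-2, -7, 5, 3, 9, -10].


d = |6+ 2| + |4+ 7| + |1-5| + |-9-3| + |-1-9| + |-9+ 10|
  = 8 + 11 + 4 + 12 + 10 + 1
  = 46

46


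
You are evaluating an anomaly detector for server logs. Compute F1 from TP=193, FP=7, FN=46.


Precision = 193/200 = 0.965
Recall = 193/239 = 0.8075
F1 = 2·P·R/(P+R) = 2·TP/(2·TP+FP+FN) = 386/(386+7+46) = 386/439 = 0.8793

0.8793


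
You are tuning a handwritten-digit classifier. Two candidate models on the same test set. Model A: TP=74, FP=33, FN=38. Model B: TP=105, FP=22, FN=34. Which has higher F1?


Model A: P=74/107=0.6916, R=74/112=0.6607, F1=2PR/(P+R)=2TP/(2TP+FP+FN)=148/219=0.6758
Model B: P=105/127=0.8268, R=105/139=0.7554, F1=2PR/(P+R)=2TP/(2TP+FP+FN)=210/266=0.7895
0.6758 < 0.7895 → Model B

Model B


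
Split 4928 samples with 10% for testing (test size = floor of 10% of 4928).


Test = ⌊4928·10/100⌋ = 492
Train = 4928 - 492 = 4436

Train: 4436, Test: 492


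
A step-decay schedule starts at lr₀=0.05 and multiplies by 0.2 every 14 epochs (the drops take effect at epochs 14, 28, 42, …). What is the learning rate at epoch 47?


n_drops = ⌊47/14⌋ = 3
lr = 0.05·0.2^3 = 0.05·0.008 = 0.0004

0.0004


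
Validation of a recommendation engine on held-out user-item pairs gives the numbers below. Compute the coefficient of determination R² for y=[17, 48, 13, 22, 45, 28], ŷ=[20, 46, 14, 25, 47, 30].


ȳ = 28.8333
SS_res = Σ(y-ŷ)² = 31
SS_tot = Σ(y-ȳ)² = 1066.83
R² = 1 - SS_res/SS_tot = 1 - 0.0291 = 0.9709

0.9709


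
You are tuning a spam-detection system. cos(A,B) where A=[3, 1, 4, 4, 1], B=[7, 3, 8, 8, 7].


A·B = 3·7 + 1·3 + 4·8 + 4·8 + 1·7 = 95
‖A‖ = √43 = 6.5574, ‖B‖ = √235 = 15.3297
cos = 95/(√43·√235) = 95/√10105 = 0.9451

0.9451


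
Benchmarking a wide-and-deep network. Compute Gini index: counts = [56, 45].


Probabilities: [56/101, 45/101] ≈ [0.5545, 0.4455]
Σpᵢ² = (3136 + 2025)/101² = 5161/10201
Gini = 1 - Σpᵢ² = 1 - 5161/10201 = 0.4941

0.4941


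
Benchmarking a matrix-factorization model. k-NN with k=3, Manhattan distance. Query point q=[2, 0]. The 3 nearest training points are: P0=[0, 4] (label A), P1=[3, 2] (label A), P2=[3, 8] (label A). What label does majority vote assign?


d(q,P0) = 6  (label A)
d(q,P1) = 3  (label A)
d(q,P2) = 9  (label A)
Votes: A=3, B=0
Majority → A

A


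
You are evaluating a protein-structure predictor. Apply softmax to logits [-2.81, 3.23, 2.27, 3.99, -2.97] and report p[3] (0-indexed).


Exponentials: e^-2.81=0.0602, e^3.23=25.2797, e^2.27=9.6794, e^3.99=54.0549, e^-2.97=0.0513
Sum = 89.1255
Softmax = [0.0007, 0.2836, 0.1086, 0.6065, 0.0006]
p[3] = 54.0549/89.1255 = 0.6065

0.6065


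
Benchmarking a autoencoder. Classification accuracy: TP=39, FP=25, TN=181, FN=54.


Accuracy = (TP+TN)/(TP+TN+FP+FN)
= (39+181)/(299)
= 220/299 = 73.58%

73.58%


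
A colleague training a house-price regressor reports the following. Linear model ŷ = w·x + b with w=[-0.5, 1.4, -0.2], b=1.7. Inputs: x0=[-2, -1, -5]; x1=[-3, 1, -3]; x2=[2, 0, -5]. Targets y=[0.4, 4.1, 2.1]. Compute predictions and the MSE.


ŷ0 = (-0.5)·(-2) + (1.4)·(-1) + (-0.2)·(-5) + 1.7 = 2.3
ŷ1 = (-0.5)·(-3) + (1.4)·(1) + (-0.2)·(-3) + 1.7 = 5.2
ŷ2 = (-0.5)·(2) + (1.4)·(0) + (-0.2)·(-5) + 1.7 = 1.7
errors² = [3.61, 1.21, 0.16]
MSE = 4.9800/3 = 1.66

1.66


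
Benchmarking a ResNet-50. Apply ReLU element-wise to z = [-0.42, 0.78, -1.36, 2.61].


ReLU(-0.42) = max(0, -0.42) = 0.0
ReLU(0.78) = max(0, 0.78) = 0.78
ReLU(-1.36) = max(0, -1.36) = 0.0
ReLU(2.61) = max(0, 2.61) = 2.61
result = [0.0, 0.78, 0.0, 2.61]

[0.0, 0.78, 0.0, 2.61]


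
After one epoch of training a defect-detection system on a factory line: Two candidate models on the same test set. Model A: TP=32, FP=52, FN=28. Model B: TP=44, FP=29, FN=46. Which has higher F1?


Model A: P=32/84=0.381, R=32/60=0.5333, F1=2PR/(P+R)=2TP/(2TP+FP+FN)=64/144=0.4444
Model B: P=44/73=0.6027, R=44/90=0.4889, F1=2PR/(P+R)=2TP/(2TP+FP+FN)=88/163=0.5399
0.4444 < 0.5399 → Model B

Model B


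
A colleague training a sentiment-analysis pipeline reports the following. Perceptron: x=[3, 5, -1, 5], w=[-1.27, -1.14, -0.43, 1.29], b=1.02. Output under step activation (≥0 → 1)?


z = (3)·(-1.27) + (5)·(-1.14) + (-1)·(-0.43) + (5)·(1.29) + 1.02
  = -1.61
step(z) = 0 (z<0)

0


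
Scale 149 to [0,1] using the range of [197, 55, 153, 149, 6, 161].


min=6, max=197
(149-6)/(197-6) = 143/191 = 0.7487

0.7487


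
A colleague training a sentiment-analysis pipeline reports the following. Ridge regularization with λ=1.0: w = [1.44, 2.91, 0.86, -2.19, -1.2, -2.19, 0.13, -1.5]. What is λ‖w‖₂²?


‖w‖₂² = (1.44)² + (2.91)² + (0.86)² + (-2.19)² + (-1.2)² + (-2.19)² + (0.13)² + (-1.5)²
     = 2.0736 + 8.4681 + 0.7396 + 4.7961 + 1.44 + 4.7961 + 0.0169 + 2.25
     = 24.5804
λ·‖w‖₂² = 1.0·24.5804 = 24.5804

24.5804


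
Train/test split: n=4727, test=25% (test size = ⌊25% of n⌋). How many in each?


Test = ⌊4727·25/100⌋ = 1181
Train = 4727 - 1181 = 3546

Train: 3546, Test: 1181


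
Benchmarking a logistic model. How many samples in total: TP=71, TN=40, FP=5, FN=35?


Total = TP + TN + FP + FN
= 71 + 40 + 5 + 35
= 151
(Predicted positive: 76, predicted negative: 75)

151


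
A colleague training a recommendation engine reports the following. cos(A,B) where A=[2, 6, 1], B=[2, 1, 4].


A·B = 2·2 + 6·1 + 1·4 = 14
‖A‖ = √41 = 6.4031, ‖B‖ = √21 = 4.5826
cos = 14/(√41·√21) = 14/√861 = 0.4771

0.4771


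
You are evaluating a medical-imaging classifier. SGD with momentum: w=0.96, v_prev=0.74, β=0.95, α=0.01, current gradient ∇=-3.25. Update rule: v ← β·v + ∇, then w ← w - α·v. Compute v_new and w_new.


v_new = 0.95·0.74 - 3.25 = 0.703 - 3.25 = -2.547
w_new = 0.96 - 0.01·-2.547 = 0.96 + 0.02547 = 0.98547

v_new=-2.547, w_new=0.98547


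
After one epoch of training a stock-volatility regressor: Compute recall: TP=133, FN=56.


Recall = TP/(TP+FN)
= 133/(133+56)
= 133/189 = 70.37%

70.37%


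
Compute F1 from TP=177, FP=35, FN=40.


Precision = 177/212 = 0.8349
Recall = 177/217 = 0.8157
F1 = 2·P·R/(P+R) = 2·TP/(2·TP+FP+FN) = 354/(354+35+40) = 354/429 = 0.8252

0.8252


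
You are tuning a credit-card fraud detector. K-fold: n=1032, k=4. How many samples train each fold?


Fold size = 1032/4 = 258
Training per fold = 1032 - 258 = 774

774


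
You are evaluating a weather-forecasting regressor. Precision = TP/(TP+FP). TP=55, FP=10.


Precision = TP/(TP+FP)
= 55/(55+10)
= 55/65 = 84.62%

84.62%


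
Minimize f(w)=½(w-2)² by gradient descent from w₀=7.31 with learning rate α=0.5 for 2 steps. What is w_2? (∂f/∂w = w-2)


step 1: grad = 7.31-2 = 5.31; w = 7.31 - 0.5·(5.31) = 4.655
step 2: grad = 4.655-2 = 2.655; w = 4.655 - 0.5·(2.655) = 3.3275

3.3275


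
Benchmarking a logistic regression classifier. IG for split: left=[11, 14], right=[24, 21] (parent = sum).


Parent = [35, 35], H_parent = 1
H_left = 0.9896 (n=25), H_right = 0.9968 (n=45)
H_children = (25/70)·0.9896 + (45/70)·0.9968 = 0.9942
IG = 1 - 0.9942 = 0.0058

0.0058


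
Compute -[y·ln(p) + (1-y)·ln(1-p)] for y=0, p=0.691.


BCE = -[y·ln(p) + (1-y)·ln(1-p)]
= -0 - 1·ln(1-0.691)
= -ln(0.309) = 1.1744

1.1744


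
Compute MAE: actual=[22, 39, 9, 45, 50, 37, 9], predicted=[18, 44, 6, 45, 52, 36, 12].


Absolute errors: |22-18|=4, |39-44|=5, |9-6|=3, |45-45|=0, |50-52|=2, |37-36|=1, |9-12|=3
Sum = 18
MAE = 18/7 = 18/7

18/7


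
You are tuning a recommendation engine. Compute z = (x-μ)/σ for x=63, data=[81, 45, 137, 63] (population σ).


μ = 81.5, σ = 34.4783
z = (63 - 81.5)/34.4783 = -0.5366

-0.5366


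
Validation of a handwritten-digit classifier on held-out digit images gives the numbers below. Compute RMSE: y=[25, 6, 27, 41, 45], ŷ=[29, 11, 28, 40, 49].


MSE = 59/5 = 11.8
RMSE = √(59/5) = 3.4351

3.4351


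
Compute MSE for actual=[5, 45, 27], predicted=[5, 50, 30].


Squared errors: (5-5)²=0, (45-50)²=25, (27-30)²=9
Sum = 34
MSE = 34/3 = 34/3

34/3


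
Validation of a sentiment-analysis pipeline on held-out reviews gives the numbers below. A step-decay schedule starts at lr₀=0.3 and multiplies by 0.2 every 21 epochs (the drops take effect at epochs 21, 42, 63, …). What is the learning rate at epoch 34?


n_drops = ⌊34/21⌋ = 1
lr = 0.3·0.2^1 = 0.3·0.2 = 0.06

0.06


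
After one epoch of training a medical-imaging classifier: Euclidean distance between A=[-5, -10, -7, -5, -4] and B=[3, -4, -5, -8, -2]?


d = √((-5-3)² + (-10+ 4)² + (-7+ 5)² + (-5+ 8)² + (-4+ 2)²)
  = √(64 + 36 + 4 + 9 + 4)
  = √117 = 10.8167

10.8167


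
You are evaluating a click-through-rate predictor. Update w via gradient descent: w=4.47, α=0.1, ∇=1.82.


w_new = w - α·∇
= 4.47 - 0.1·1.82
= 4.47 - 0.182
= 4.288

4.288


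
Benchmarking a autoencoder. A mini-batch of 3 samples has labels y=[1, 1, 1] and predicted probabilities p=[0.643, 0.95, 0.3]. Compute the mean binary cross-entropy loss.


L[0] = -ln(0.643) = 0.4416
L[1] = -ln(0.95) = 0.0513
L[2] = -ln(0.3) = 1.204
mean = (0.4416 + 0.0513 + 1.204)/3 = 0.5656

0.5656


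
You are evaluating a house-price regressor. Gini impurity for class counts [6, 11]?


Probabilities: [6/17, 11/17] ≈ [0.3529, 0.6471]
Σpᵢ² = (36 + 121)/17² = 157/289
Gini = 1 - Σpᵢ² = 1 - 157/289 = 0.4567

0.4567


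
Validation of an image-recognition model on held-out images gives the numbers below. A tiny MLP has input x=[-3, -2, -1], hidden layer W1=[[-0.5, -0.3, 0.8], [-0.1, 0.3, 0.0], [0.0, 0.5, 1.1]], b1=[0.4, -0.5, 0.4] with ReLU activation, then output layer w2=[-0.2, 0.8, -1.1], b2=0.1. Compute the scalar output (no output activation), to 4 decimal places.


z1[0] = (-0.5)·(-3) + (-0.3)·(-2) + (0.8)·(-1) + 0.4 = 1.7
z1[1] = (-0.1)·(-3) + (0.3)·(-2) + (0.0)·(-1) - 0.5 = -0.8
z1[2] = (0.0)·(-3) + (0.5)·(-2) + (1.1)·(-1) + 0.4 = -1.7
h = ReLU(z1) = [1.7, 0.0, 0.0]
output = (-0.2)·(1.7) + (0.8)·(0.0) + (-1.1)·(0.0) + 0.1 = -0.24

-0.24


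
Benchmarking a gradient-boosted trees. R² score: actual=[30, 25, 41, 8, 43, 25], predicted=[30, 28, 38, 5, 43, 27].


ȳ = 28.6667
SS_res = Σ(y-ŷ)² = 31
SS_tot = Σ(y-ȳ)² = 813.33
R² = 1 - SS_res/SS_tot = 1 - 0.0381 = 0.9619

0.9619


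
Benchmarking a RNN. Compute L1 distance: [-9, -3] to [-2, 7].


d = |-9+ 2| + |-3-7|
  = 7 + 10
  = 17

17


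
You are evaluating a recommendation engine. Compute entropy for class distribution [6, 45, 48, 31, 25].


Probabilities: [6/155, 45/155, 48/155, 31/155, 25/155] ≈ [0.0387, 0.2903, 0.3097, 0.2, 0.1613]
H = -((6/155)·log₂(6/155) + (45/155)·log₂(45/155) + (48/155)·log₂(48/155) + (31/155)·log₂(31/155) + (25/155)·log₂(25/155))
  = 2.1123 bits

2.1123 bits


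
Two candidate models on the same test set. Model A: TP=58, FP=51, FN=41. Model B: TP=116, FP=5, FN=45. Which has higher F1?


Model A: P=58/109=0.5321, R=58/99=0.5859, F1=2PR/(P+R)=2TP/(2TP+FP+FN)=116/208=0.5577
Model B: P=116/121=0.9587, R=116/161=0.7205, F1=2PR/(P+R)=2TP/(2TP+FP+FN)=232/282=0.8227
0.5577 < 0.8227 → Model B

Model B


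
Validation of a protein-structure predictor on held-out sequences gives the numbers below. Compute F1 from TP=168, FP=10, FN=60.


Precision = 168/178 = 0.9438
Recall = 168/228 = 0.7368
F1 = 2·P·R/(P+R) = 2·TP/(2·TP+FP+FN) = 336/(336+10+60) = 336/406 = 0.8276

0.8276


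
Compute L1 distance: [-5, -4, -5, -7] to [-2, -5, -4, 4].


d = |-5+ 2| + |-4+ 5| + |-5+ 4| + |-7-4|
  = 3 + 1 + 1 + 11
  = 16

16


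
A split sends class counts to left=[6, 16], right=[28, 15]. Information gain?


Parent = [34, 31], H_parent = 0.9985
H_left = 0.8454 (n=22), H_right = 0.933 (n=43)
H_children = (22/65)·0.8454 + (43/65)·0.933 = 0.9034
IG = 0.9985 - 0.9034 = 0.0951

0.0951


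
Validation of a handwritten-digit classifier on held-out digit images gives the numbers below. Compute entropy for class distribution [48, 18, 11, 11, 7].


Probabilities: [48/95, 18/95, 11/95, 11/95, 7/95] ≈ [0.5053, 0.1895, 0.1158, 0.1158, 0.0737]
H = -((48/95)·log₂(48/95) + (18/95)·log₂(18/95) + (11/95)·log₂(11/95) + (11/95)·log₂(11/95) + (7/95)·log₂(7/95))
  = 1.9499 bits

1.9499 bits


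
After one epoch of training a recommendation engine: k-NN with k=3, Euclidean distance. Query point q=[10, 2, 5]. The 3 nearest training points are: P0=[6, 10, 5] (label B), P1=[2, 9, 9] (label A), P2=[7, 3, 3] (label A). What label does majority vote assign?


d(q,P0) = 8.9443  (label B)
d(q,P1) = 11.3578  (label A)
d(q,P2) = 3.7417  (label A)
Votes: A=2, B=1
Majority → A

A


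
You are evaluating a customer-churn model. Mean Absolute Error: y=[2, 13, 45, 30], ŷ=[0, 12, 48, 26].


Absolute errors: |2-0|=2, |13-12|=1, |45-48|=3, |30-26|=4
Sum = 10
MAE = 10/4 = 5/2

5/2


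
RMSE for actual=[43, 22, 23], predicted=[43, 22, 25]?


MSE = 4/3 = 1.3333
RMSE = √(4/3) = 1.1547

1.1547


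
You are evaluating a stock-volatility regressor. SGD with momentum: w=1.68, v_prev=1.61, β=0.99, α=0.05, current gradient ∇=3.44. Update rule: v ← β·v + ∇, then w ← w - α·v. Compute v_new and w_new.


v_new = 0.99·1.61 + 3.44 = 1.5939 + 3.44 = 5.0339
w_new = 1.68 - 0.05·5.0339 = 1.68 - 0.251695 = 1.428305

v_new=5.0339, w_new=1.428305


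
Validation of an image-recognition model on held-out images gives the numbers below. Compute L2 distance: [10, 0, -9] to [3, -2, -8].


d = √((10-3)² + (0+ 2)² + (-9+ 8)²)
  = √(49 + 4 + 1)
  = √54 = 7.3485

7.3485


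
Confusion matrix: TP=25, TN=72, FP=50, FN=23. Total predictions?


Total = TP + TN + FP + FN
= 25 + 72 + 50 + 23
= 170
(Predicted positive: 75, predicted negative: 95)

170


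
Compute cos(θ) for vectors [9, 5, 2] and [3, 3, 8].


A·B = 9·3 + 5·3 + 2·8 = 58
‖A‖ = √110 = 10.4881, ‖B‖ = √82 = 9.0554
cos = 58/(√110·√82) = 58/√9020 = 0.6107

0.6107


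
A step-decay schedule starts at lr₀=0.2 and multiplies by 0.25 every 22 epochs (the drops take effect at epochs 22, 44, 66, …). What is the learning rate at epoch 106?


n_drops = ⌊106/22⌋ = 4
lr = 0.2·0.25^4 = 0.2·0.00390625 = 0.00078125

0.00078125


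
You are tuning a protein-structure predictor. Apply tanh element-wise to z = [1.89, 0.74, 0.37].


tanh(1.89) = 0.9554
tanh(0.74) = 0.6291
tanh(0.37) = 0.354
result = [0.9554, 0.6291, 0.354]

[0.9554, 0.6291, 0.354]


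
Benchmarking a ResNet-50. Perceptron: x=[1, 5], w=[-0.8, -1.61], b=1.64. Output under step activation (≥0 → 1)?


z = (1)·(-0.8) + (5)·(-1.61) + 1.64
  = -7.21
step(z) = 0 (z<0)

0


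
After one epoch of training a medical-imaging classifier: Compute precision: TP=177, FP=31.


Precision = TP/(TP+FP)
= 177/(177+31)
= 177/208 = 85.1%

85.1%


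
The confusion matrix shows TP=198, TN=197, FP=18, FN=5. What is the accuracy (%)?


Accuracy = (TP+TN)/(TP+TN+FP+FN)
= (198+197)/(418)
= 395/418 = 94.5%

94.5%


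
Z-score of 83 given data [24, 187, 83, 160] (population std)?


μ = 113.5, σ = 64.2359
z = (83 - 113.5)/64.2359 = -0.4748

-0.4748


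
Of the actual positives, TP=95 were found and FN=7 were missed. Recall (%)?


Recall = TP/(TP+FN)
= 95/(95+7)
= 95/102 = 93.14%

93.14%


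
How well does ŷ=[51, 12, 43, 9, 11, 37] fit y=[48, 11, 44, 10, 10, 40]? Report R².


ȳ = 27.1667
SS_res = Σ(y-ŷ)² = 22
SS_tot = Σ(y-ȳ)² = 1732.83
R² = 1 - SS_res/SS_tot = 1 - 0.0127 = 0.9873

0.9873


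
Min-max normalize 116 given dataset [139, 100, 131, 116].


min=100, max=139
(116-100)/(139-100) = 16/39 = 0.4103

0.4103


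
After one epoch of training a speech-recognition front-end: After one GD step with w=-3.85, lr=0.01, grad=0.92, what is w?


w_new = w - α·∇
= -3.85 - 0.01·0.92
= -3.85 - 0.0092
= -3.8592

-3.8592


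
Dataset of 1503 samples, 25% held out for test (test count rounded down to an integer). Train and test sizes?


Test = ⌊1503·25/100⌋ = 375
Train = 1503 - 375 = 1128

Train: 1128, Test: 375


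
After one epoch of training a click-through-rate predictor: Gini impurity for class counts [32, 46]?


Probabilities: [32/78, 46/78] ≈ [0.4103, 0.5897]
Σpᵢ² = (1024 + 2116)/78² = 3140/6084
Gini = 1 - Σpᵢ² = 1 - 3140/6084 = 0.4839

0.4839


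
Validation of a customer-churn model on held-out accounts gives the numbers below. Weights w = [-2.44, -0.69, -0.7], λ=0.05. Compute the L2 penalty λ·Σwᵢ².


‖w‖₂² = (-2.44)² + (-0.69)² + (-0.7)²
     = 5.9536 + 0.4761 + 0.49
     = 6.9197
λ·‖w‖₂² = 0.05·6.9197 = 0.345985

0.345985


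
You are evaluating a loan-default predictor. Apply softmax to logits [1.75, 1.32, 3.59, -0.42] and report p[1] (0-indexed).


Exponentials: e^1.75=5.7546, e^1.32=3.7434, e^3.59=36.2341, e^-0.42=0.657
Sum = 46.3891
Softmax = [0.1241, 0.0807, 0.7811, 0.0142]
p[1] = 3.7434/46.3891 = 0.0807

0.0807


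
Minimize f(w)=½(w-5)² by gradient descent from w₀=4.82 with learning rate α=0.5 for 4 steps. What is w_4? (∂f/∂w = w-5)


step 1: grad = 4.82-5 = -0.18; w = 4.82 - 0.5·(-0.18) = 4.91
step 2: grad = 4.91-5 = -0.09; w = 4.91 - 0.5·(-0.09) = 4.955
step 3: grad = 4.955-5 = -0.045; w = 4.955 - 0.5·(-0.045) = 4.9775
step 4: grad = 4.9775-5 = -0.0225; w = 4.9775 - 0.5·(-0.0225) = 4.98875

4.98875


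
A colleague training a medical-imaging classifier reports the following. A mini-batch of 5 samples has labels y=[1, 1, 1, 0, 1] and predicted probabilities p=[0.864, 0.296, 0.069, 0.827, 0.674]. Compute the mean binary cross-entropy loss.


L[0] = -ln(0.864) = 0.1462
L[1] = -ln(0.296) = 1.2174
L[2] = -ln(0.069) = 2.6736
L[3] = -ln(1-0.827) = -ln(0.173) = 1.7545
L[4] = -ln(0.674) = 0.3945
mean = (0.1462 + 1.2174 + 2.6736 + 1.7545 + 0.3945)/5 = 1.2372

1.2372


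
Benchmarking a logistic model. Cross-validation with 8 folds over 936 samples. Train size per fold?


Fold size = 936/8 = 117
Training per fold = 936 - 117 = 819

819


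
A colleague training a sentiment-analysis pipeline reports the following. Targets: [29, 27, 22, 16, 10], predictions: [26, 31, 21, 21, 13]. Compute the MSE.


Squared errors: (29-26)²=9, (27-31)²=16, (22-21)²=1, (16-21)²=25, (10-13)²=9
Sum = 60
MSE = 60/5 = 12

12


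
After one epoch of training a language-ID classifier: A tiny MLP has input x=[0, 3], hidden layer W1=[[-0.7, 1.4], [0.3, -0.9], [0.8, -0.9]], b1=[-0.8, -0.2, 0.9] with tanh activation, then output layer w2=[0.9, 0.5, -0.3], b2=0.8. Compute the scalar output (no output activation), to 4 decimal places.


z1[0] = (-0.7)·(0) + (1.4)·(3) - 0.8 = 3.4
z1[1] = (0.3)·(0) + (-0.9)·(3) - 0.2 = -2.9
z1[2] = (0.8)·(0) + (-0.9)·(3) + 0.9 = -1.8
h = tanh(z1) = [0.9978, -0.994, -0.9468]
output = (0.9)·(0.9978) + (0.5)·(-0.994) + (-0.3)·(-0.9468) + 0.8 = 1.4851

1.4851


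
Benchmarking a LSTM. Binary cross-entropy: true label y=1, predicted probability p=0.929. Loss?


BCE = -[y·ln(p) + (1-y)·ln(1-p)]
= -1·ln(0.929) - 0
= -ln(0.929) = 0.0736

0.0736


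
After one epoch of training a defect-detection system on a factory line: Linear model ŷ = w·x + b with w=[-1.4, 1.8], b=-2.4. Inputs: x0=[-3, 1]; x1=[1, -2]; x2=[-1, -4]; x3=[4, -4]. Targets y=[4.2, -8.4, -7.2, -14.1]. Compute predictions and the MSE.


ŷ0 = (-1.4)·(-3) + (1.8)·(1) - 2.4 = 3.6
ŷ1 = (-1.4)·(1) + (1.8)·(-2) - 2.4 = -7.4
ŷ2 = (-1.4)·(-1) + (1.8)·(-4) - 2.4 = -8.2
ŷ3 = (-1.4)·(4) + (1.8)·(-4) - 2.4 = -15.2
errors² = [0.36, 1.0, 1.0, 1.21]
MSE = 3.5700/4 = 0.8925

0.8925


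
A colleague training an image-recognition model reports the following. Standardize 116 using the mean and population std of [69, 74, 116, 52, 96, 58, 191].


μ = 93.7143, σ = 44.6917
z = (116 - 93.7143)/44.6917 = 0.4987

0.4987


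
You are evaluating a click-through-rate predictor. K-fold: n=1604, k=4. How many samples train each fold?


Fold size = 1604/4 = 401
Training per fold = 1604 - 401 = 1203

1203


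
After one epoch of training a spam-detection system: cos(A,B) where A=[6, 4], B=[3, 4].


A·B = 6·3 + 4·4 = 34
‖A‖ = √52 = 7.2111, ‖B‖ = √25 = 5
cos = 34/(√52·√25) = 34/√1300 = 0.943

0.943


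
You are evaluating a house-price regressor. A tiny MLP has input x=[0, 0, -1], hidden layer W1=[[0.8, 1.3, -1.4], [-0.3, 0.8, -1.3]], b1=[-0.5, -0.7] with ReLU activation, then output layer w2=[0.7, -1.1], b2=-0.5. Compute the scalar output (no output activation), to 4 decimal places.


z1[0] = (0.8)·(0) + (1.3)·(0) + (-1.4)·(-1) - 0.5 = 0.9
z1[1] = (-0.3)·(0) + (0.8)·(0) + (-1.3)·(-1) - 0.7 = 0.6
h = ReLU(z1) = [0.9, 0.6]
output = (0.7)·(0.9) + (-1.1)·(0.6) - 0.5 = -0.53

-0.53


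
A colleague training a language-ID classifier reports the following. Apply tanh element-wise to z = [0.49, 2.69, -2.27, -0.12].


tanh(0.49) = 0.4542
tanh(2.69) = 0.9908
tanh(-2.27) = -0.9789
tanh(-0.12) = -0.1194
result = [0.4542, 0.9908, -0.9789, -0.1194]

[0.4542, 0.9908, -0.9789, -0.1194]


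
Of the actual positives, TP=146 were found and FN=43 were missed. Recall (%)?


Recall = TP/(TP+FN)
= 146/(146+43)
= 146/189 = 77.25%

77.25%


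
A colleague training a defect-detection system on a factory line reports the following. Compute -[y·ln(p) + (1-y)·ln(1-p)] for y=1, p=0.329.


BCE = -[y·ln(p) + (1-y)·ln(1-p)]
= -1·ln(0.329) - 0
= -ln(0.329) = 1.1117

1.1117


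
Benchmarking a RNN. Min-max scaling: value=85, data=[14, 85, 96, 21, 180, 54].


min=14, max=180
(85-14)/(180-14) = 71/166 = 0.4277

0.4277


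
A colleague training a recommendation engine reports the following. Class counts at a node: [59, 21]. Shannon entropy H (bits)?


Probabilities: [59/80, 21/80] ≈ [0.7375, 0.2625]
H = -((59/80)·log₂(59/80) + (21/80)·log₂(21/80))
  = 0.8305 bits

0.8305 bits


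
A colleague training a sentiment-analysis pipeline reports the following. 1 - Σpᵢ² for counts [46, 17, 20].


Probabilities: [46/83, 17/83, 20/83] ≈ [0.5542, 0.2048, 0.241]
Σpᵢ² = (2116 + 289 + 400)/83² = 2805/6889
Gini = 1 - Σpᵢ² = 1 - 2805/6889 = 0.5928

0.5928


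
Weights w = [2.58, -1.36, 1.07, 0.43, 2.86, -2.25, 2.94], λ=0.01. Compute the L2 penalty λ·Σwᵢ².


‖w‖₂² = (2.58)² + (-1.36)² + (1.07)² + (0.43)² + (2.86)² + (-2.25)² + (2.94)²
     = 6.6564 + 1.8496 + 1.1449 + 0.1849 + 8.1796 + 5.0625 + 8.6436
     = 31.7215
λ·‖w‖₂² = 0.01·31.7215 = 0.317215

0.317215


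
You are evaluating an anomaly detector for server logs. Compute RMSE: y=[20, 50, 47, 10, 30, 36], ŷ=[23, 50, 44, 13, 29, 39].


MSE = 37/6 = 6.1667
RMSE = √(37/6) = 2.4833

2.4833


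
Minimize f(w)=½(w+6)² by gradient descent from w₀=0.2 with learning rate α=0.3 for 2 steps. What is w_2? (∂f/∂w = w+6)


step 1: grad = 0.2+6 = 6.2; w = 0.2 - 0.3·(6.2) = -1.66
step 2: grad = -1.66+6 = 4.34; w = -1.66 - 0.3·(4.34) = -2.962

-2.962


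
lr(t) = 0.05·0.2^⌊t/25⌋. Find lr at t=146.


n_drops = ⌊146/25⌋ = 5
lr = 0.05·0.2^5 = 0.05·0.00032 = 0.000016

0.000016


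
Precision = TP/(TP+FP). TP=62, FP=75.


Precision = TP/(TP+FP)
= 62/(62+75)
= 62/137 = 45.26%

45.26%


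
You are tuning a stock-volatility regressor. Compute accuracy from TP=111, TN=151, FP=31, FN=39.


Accuracy = (TP+TN)/(TP+TN+FP+FN)
= (111+151)/(332)
= 262/332 = 78.92%

78.92%


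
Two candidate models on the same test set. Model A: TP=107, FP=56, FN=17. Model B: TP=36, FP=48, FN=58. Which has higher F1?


Model A: P=107/163=0.6564, R=107/124=0.8629, F1=2PR/(P+R)=2TP/(2TP+FP+FN)=214/287=0.7456
Model B: P=36/84=0.4286, R=36/94=0.383, F1=2PR/(P+R)=2TP/(2TP+FP+FN)=72/178=0.4045
0.7456 > 0.4045 → Model A

Model A


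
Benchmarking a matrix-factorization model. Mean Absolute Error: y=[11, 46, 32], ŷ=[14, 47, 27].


Absolute errors: |11-14|=3, |46-47|=1, |32-27|=5
Sum = 9
MAE = 9/3 = 3

3


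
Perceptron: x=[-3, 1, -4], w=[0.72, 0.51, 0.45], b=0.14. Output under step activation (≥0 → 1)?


z = (-3)·(0.72) + (1)·(0.51) + (-4)·(0.45) + 0.14
  = -3.31
step(z) = 0 (z<0)

0


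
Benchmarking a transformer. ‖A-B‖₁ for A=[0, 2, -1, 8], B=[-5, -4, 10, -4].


d = |0+ 5| + |2+ 4| + |-1-10| + |8+ 4|
  = 5 + 6 + 11 + 12
  = 34

34


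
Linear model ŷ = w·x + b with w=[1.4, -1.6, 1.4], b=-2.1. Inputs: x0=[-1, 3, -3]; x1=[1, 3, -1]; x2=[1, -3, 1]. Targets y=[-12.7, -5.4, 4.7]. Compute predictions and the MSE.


ŷ0 = (1.4)·(-1) + (-1.6)·(3) + (1.4)·(-3) - 2.1 = -12.5
ŷ1 = (1.4)·(1) + (-1.6)·(3) + (1.4)·(-1) - 2.1 = -6.9
ŷ2 = (1.4)·(1) + (-1.6)·(-3) + (1.4)·(1) - 2.1 = 5.5
errors² = [0.04, 2.25, 0.64]
MSE = 2.9300/3 = 0.9767

0.9767


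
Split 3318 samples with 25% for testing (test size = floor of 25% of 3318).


Test = ⌊3318·25/100⌋ = 829
Train = 3318 - 829 = 2489

Train: 2489, Test: 829


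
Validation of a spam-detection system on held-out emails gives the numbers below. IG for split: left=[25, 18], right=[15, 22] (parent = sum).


Parent = [40, 40], H_parent = 1
H_left = 0.9808 (n=43), H_right = 0.974 (n=37)
H_children = (43/80)·0.9808 + (37/80)·0.974 = 0.9777
IG = 1 - 0.9777 = 0.0223

0.0223


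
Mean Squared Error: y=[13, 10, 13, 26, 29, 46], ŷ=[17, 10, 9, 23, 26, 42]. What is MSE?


Squared errors: (13-17)²=16, (10-10)²=0, (13-9)²=16, (26-23)²=9, (29-26)²=9, (46-42)²=16
Sum = 66
MSE = 66/6 = 11

11


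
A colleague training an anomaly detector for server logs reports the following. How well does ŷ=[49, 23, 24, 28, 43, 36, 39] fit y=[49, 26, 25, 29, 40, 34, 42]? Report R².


ȳ = 35
SS_res = Σ(y-ŷ)² = 33
SS_tot = Σ(y-ȳ)² = 488
R² = 1 - SS_res/SS_tot = 1 - 0.0676 = 0.9324

0.9324


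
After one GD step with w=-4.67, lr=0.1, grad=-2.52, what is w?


w_new = w - α·∇
= -4.67 - 0.1·-2.52
= -4.67 + 0.252
= -4.418

-4.418


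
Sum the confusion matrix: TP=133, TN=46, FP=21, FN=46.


Total = TP + TN + FP + FN
= 133 + 46 + 21 + 46
= 246
(Predicted positive: 154, predicted negative: 92)

246


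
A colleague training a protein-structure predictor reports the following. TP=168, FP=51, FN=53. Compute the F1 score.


Precision = 168/219 = 0.7671
Recall = 168/221 = 0.7602
F1 = 2·P·R/(P+R) = 2·TP/(2·TP+FP+FN) = 336/(336+51+53) = 336/440 = 0.7636

0.7636


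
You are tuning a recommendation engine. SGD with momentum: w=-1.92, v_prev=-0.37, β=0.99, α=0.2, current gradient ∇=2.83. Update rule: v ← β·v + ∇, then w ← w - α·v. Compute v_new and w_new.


v_new = 0.99·-0.37 + 2.83 = -0.3663 + 2.83 = 2.4637
w_new = -1.92 - 0.2·2.4637 = -1.92 - 0.49274 = -2.41274

v_new=2.4637, w_new=-2.41274


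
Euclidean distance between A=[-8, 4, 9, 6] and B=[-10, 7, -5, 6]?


d = √((-8+ 10)² + (4-7)² + (9+ 5)² + (6-6)²)
  = √(4 + 9 + 196 + 0)
  = √209 = 14.4568

14.4568


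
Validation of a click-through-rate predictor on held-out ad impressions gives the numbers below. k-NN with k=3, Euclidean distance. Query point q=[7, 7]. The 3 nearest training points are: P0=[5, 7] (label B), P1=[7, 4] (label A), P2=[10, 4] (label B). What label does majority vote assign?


d(q,P0) = 2.0  (label B)
d(q,P1) = 3.0  (label A)
d(q,P2) = 4.2426  (label B)
Votes: A=1, B=2
Majority → B

B


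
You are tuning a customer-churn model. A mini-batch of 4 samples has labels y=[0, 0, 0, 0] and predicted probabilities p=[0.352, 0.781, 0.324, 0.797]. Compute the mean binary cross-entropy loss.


L[0] = -ln(1-0.352) = -ln(0.648) = 0.4339
L[1] = -ln(1-0.781) = -ln(0.219) = 1.5187
L[2] = -ln(1-0.324) = -ln(0.676) = 0.3916
L[3] = -ln(1-0.797) = -ln(0.203) = 1.5945
mean = (0.4339 + 1.5187 + 0.3916 + 1.5945)/4 = 0.9847

0.9847


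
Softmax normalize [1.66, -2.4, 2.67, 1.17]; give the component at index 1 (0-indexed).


Exponentials: e^1.66=5.2593, e^-2.4=0.0907, e^2.67=14.44, e^1.17=3.222
Sum = 23.012
Softmax = [0.2285, 0.0039, 0.6275, 0.14]
p[1] = 0.0907/23.012 = 0.0039

0.0039


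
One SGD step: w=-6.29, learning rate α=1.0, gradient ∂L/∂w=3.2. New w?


w_new = w - α·∇
= -6.29 - 1.0·3.2
= -6.29 - 3.2
= -9.49

-9.49


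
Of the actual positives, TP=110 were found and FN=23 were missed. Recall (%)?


Recall = TP/(TP+FN)
= 110/(110+23)
= 110/133 = 82.71%

82.71%


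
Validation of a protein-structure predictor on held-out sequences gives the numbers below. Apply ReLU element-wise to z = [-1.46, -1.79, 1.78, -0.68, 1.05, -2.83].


ReLU(-1.46) = max(0, -1.46) = 0.0
ReLU(-1.79) = max(0, -1.79) = 0.0
ReLU(1.78) = max(0, 1.78) = 1.78
ReLU(-0.68) = max(0, -0.68) = 0.0
ReLU(1.05) = max(0, 1.05) = 1.05
ReLU(-2.83) = max(0, -2.83) = 0.0
result = [0.0, 0.0, 1.78, 0.0, 1.05, 0.0]

[0.0, 0.0, 1.78, 0.0, 1.05, 0.0]


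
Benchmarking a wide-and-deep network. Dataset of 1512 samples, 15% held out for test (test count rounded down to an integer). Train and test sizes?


Test = ⌊1512·15/100⌋ = 226
Train = 1512 - 226 = 1286

Train: 1286, Test: 226


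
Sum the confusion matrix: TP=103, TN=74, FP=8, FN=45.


Total = TP + TN + FP + FN
= 103 + 74 + 8 + 45
= 230
(Predicted positive: 111, predicted negative: 119)

230


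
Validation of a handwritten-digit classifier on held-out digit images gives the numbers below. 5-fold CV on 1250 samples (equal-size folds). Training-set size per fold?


Fold size = 1250/5 = 250
Training per fold = 1250 - 250 = 1000

1000


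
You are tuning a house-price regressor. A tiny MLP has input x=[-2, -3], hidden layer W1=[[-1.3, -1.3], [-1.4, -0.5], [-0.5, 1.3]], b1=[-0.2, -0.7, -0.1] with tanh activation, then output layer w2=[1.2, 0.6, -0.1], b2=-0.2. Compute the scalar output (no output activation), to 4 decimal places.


z1[0] = (-1.3)·(-2) + (-1.3)·(-3) - 0.2 = 6.3
z1[1] = (-1.4)·(-2) + (-0.5)·(-3) - 0.7 = 3.6
z1[2] = (-0.5)·(-2) + (1.3)·(-3) - 0.1 = -3.0
h = tanh(z1) = [1.0, 0.9985, -0.9951]
output = (1.2)·(1.0) + (0.6)·(0.9985) + (-0.1)·(-0.9951) - 0.2 = 1.6986

1.6986


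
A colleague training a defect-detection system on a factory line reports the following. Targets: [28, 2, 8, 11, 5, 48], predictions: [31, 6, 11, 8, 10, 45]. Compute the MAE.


Absolute errors: |28-31|=3, |2-6|=4, |8-11|=3, |11-8|=3, |5-10|=5, |48-45|=3
Sum = 21
MAE = 21/6 = 7/2

7/2


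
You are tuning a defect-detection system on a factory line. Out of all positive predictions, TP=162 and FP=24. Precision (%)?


Precision = TP/(TP+FP)
= 162/(162+24)
= 162/186 = 87.1%

87.1%


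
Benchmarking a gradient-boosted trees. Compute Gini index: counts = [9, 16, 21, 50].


Probabilities: [9/96, 16/96, 21/96, 50/96] ≈ [0.0938, 0.1667, 0.2188, 0.5208]
Σpᵢ² = (81 + 256 + 441 + 2500)/96² = 3278/9216
Gini = 1 - Σpᵢ² = 1 - 3278/9216 = 0.6443

0.6443


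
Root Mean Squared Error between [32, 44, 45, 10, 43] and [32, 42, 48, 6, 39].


MSE = 45/5 = 9
RMSE = √(45/5) = 3.0

3.0


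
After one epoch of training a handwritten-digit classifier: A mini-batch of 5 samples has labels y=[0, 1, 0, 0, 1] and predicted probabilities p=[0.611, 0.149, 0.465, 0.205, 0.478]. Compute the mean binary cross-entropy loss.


L[0] = -ln(1-0.611) = -ln(0.389) = 0.9442
L[1] = -ln(0.149) = 1.9038
L[2] = -ln(1-0.465) = -ln(0.535) = 0.6255
L[3] = -ln(1-0.205) = -ln(0.795) = 0.2294
L[4] = -ln(0.478) = 0.7381
mean = (0.9442 + 1.9038 + 0.6255 + 0.2294 + 0.7381)/5 = 0.8882

0.8882


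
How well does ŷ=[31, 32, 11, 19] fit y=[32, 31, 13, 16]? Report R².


ȳ = 23
SS_res = Σ(y-ŷ)² = 15
SS_tot = Σ(y-ȳ)² = 294
R² = 1 - SS_res/SS_tot = 1 - 0.051 = 0.949

0.949


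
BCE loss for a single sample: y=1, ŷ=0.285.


BCE = -[y·ln(p) + (1-y)·ln(1-p)]
= -1·ln(0.285) - 0
= -ln(0.285) = 1.2553

1.2553


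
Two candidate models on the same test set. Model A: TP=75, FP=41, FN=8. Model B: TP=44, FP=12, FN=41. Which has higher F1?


Model A: P=75/116=0.6466, R=75/83=0.9036, F1=2PR/(P+R)=2TP/(2TP+FP+FN)=150/199=0.7538
Model B: P=44/56=0.7857, R=44/85=0.5176, F1=2PR/(P+R)=2TP/(2TP+FP+FN)=88/141=0.6241
0.7538 > 0.6241 → Model A

Model A


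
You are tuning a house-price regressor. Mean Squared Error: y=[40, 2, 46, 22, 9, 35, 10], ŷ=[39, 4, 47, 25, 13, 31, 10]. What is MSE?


Squared errors: (40-39)²=1, (2-4)²=4, (46-47)²=1, (22-25)²=9, (9-13)²=16, (35-31)²=16, (10-10)²=0
Sum = 47
MSE = 47/7 = 47/7

47/7


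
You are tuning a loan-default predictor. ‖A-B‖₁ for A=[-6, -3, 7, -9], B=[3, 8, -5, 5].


d = |-6-3| + |-3-8| + |7+ 5| + |-9-5|
  = 9 + 11 + 12 + 14
  = 46

46


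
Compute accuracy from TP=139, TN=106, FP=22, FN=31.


Accuracy = (TP+TN)/(TP+TN+FP+FN)
= (139+106)/(298)
= 245/298 = 82.21%

82.21%


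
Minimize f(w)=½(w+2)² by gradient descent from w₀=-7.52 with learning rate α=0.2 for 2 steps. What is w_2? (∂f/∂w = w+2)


step 1: grad = -7.52+2 = -5.52; w = -7.52 - 0.2·(-5.52) = -6.416
step 2: grad = -6.416+2 = -4.416; w = -6.416 - 0.2·(-4.416) = -5.5328

-5.5328


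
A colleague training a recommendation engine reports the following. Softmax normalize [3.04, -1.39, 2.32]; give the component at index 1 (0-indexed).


Exponentials: e^3.04=20.9052, e^-1.39=0.2491, e^2.32=10.1757
Sum = 31.33
Softmax = [0.6673, 0.008, 0.3248]
p[1] = 0.2491/31.33 = 0.008

0.008


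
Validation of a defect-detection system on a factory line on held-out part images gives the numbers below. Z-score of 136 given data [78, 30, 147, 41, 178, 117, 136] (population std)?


μ = 103.8571, σ = 51.6013
z = (136 - 103.8571)/51.6013 = 0.6229

0.6229


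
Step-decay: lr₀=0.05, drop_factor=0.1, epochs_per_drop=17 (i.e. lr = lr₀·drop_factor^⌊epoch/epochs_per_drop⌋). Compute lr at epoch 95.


n_drops = ⌊95/17⌋ = 5
lr = 0.05·0.1^5 = 0.05·0.00001 = 0.0000005

0.0000005


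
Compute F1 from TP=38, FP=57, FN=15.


Precision = 38/95 = 0.4
Recall = 38/53 = 0.717
F1 = 2·P·R/(P+R) = 2·TP/(2·TP+FP+FN) = 76/(76+57+15) = 76/148 = 0.5135

0.5135
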